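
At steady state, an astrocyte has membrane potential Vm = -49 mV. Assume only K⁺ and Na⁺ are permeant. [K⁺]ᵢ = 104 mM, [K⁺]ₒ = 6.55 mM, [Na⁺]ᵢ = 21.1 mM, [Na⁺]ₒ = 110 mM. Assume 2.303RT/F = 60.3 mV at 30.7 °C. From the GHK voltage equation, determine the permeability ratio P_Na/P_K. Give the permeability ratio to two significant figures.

0.089

Let α = P_Na/P_K. GHK: Vm = 60.3·log₁₀[(Kₒ + α·Naₒ)/(Kᵢ + α·Naᵢ)].
10^(Vm/60.3) = 10^(-49.0/60.3) = 0.15396
So 0.15396·(Kᵢ + α·Naᵢ) = Kₒ + α·Naₒ → α = (0.15396·104.0 − 6.55) / (110.0 − 0.15396·21.1)
α = (16.01 − 6.55) / (110.0 − 3.248) = 9.461/106.8 = 0.08863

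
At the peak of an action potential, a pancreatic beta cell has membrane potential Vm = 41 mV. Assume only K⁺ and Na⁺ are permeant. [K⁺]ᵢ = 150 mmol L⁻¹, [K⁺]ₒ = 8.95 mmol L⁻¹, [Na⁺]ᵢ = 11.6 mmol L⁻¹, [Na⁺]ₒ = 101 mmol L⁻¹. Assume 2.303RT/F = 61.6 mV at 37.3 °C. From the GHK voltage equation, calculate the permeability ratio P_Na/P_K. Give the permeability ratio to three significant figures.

14.5

Let α = P_Na/P_K. GHK: Vm = 61.6·log₁₀[(Kₒ + α·Naₒ)/(Kᵢ + α·Naᵢ)].
10^(Vm/61.6) = 10^(41.0/61.6) = 4.63
So 4.63·(Kᵢ + α·Naᵢ) = Kₒ + α·Naₒ → α = (4.63·150.0 − 8.95) / (101.0 − 4.63·11.6)
α = (694.5 − 8.95) / (101.0 − 53.71) = 685.6/47.29 = 14.5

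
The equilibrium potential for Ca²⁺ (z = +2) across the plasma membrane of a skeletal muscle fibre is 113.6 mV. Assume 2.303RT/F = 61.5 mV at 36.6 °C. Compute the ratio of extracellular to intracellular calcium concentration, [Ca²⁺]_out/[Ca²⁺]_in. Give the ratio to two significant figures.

4900

log₁₀([out]/[in]) = E·z/(61.5) = 113.6 × 2 / 61.5 = 3.6943
[out]/[in] = 10^(3.6943) = 4947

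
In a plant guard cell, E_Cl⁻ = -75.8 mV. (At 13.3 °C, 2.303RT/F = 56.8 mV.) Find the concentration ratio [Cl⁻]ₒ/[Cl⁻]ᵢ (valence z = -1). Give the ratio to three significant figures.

log₁₀([out]/[in]) = E·z/(56.8) = -75.8 × -1 / 56.8 = 1.3345
[out]/[in] = 10^(1.3345) = 21.6

21.6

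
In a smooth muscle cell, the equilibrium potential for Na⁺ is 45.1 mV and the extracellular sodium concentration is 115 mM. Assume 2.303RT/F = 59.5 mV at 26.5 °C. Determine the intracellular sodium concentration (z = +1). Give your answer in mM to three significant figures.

20.1 mM

Nernst: E = (59.5/1) · log₁₀([out]/[in]), so log₁₀([out]/[in]) = 45.1 × 1 / 59.5 = 0.7580.
[out]/[in] = 10^(0.7580) = 5.728.
[in] = 115 / 5.728 = 20.08 mM.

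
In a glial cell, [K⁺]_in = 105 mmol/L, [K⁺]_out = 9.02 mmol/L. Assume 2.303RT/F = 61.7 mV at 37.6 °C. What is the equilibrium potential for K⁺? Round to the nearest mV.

-66 mV

E = (61.7/z) · log₁₀([K⁺]_out/[K⁺]_in) with z = +1.
= (61.7/1) · log₁₀(9.02/105) = 61.70 · log₁₀(0.0859)
= 61.70 · (-1.0660) = -65.77 mV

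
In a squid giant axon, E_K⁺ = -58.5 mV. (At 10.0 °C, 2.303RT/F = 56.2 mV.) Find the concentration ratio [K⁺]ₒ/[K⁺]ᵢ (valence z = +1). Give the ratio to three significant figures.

0.0910

log₁₀([out]/[in]) = E·z/(56.2) = -58.5 × 1 / 56.2 = -1.0409
[out]/[in] = 10^(-1.0409) = 0.09101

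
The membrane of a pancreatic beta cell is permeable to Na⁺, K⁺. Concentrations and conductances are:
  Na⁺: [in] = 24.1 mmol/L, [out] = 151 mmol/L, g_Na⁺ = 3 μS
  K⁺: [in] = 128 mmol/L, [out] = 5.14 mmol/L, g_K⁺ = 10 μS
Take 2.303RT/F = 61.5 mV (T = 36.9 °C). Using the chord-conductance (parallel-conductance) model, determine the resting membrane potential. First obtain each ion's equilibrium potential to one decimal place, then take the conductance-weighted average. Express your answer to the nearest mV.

-55 mV

E_Na⁺ = (61.5/1)·log₁₀(151/24.1) = 49.0 mV
E_K⁺ = (61.5/1)·log₁₀(5.14/128) = -85.9 mV
Vm = (Σ gᵢEᵢ)/(Σ gᵢ) = (3·49.0 + 10·-85.9) / (3 + 10)
= -712.00 / 13 = -54.77 mV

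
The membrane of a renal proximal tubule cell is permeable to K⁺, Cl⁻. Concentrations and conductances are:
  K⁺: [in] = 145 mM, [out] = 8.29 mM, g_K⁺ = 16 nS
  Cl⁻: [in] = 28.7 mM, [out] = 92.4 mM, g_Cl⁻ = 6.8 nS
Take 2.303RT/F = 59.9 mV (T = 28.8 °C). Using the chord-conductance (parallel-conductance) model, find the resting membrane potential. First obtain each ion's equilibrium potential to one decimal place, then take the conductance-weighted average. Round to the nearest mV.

E_K⁺ = (59.9/1)·log₁₀(8.29/145) = -74.4 mV
E_Cl⁻ = (59.9/-1)·log₁₀(92.4/28.7) = -30.4 mV
Vm = (Σ gᵢEᵢ)/(Σ gᵢ) = (16·-74.4 + 6.8·-30.4) / (16 + 6.8)
= -1397.12 / 22.8 = -61.28 mV

-61 mV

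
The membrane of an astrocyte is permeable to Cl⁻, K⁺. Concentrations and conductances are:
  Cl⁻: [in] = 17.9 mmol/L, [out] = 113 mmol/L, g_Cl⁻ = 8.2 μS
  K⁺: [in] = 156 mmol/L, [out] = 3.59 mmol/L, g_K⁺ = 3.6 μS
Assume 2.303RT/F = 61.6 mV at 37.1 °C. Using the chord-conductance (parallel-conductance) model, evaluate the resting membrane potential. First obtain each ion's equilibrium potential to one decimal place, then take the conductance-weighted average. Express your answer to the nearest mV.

E_Cl⁻ = (61.6/-1)·log₁₀(113/17.9) = -49.3 mV
E_K⁺ = (61.6/1)·log₁₀(3.59/156) = -100.9 mV
Vm = (Σ gᵢEᵢ)/(Σ gᵢ) = (8.2·-49.3 + 3.6·-100.9) / (8.2 + 3.6)
= -767.50 / 11.8 = -65.04 mV

-65 mV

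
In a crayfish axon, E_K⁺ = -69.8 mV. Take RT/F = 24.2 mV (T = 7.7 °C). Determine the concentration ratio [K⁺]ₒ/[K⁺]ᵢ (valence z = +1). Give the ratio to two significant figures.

ln([out]/[in]) = E·z/(24.2) = -69.8 × 1 / 24.2 = -2.8843
[out]/[in] = e^(-2.8843) = 0.05589

0.056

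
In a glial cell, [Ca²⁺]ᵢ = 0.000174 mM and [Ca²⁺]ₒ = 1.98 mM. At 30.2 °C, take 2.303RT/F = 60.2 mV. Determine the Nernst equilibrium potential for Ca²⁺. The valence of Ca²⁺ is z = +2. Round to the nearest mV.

E = (60.2/z) · log₁₀([Ca²⁺]_out/[Ca²⁺]_in) with z = +2.
= (60.2/2) · log₁₀(1.98/0.000174) = 30.10 · log₁₀(1.138e+04)
= 30.10 · (4.0561) = 122.09 mV

122 mV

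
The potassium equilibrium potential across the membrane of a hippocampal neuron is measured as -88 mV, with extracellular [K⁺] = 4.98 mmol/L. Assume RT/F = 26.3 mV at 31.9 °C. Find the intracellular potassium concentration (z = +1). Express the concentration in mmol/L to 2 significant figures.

Nernst: E = (26.3/1) · ln([out]/[in]), so ln([out]/[in]) = -88.0 × 1 / 26.3 = -3.3460.
[out]/[in] = e^(-3.3460) = 0.03522.
[in] = 4.98 / 0.03522 = 141.4 mmol/L.

140 mmol/L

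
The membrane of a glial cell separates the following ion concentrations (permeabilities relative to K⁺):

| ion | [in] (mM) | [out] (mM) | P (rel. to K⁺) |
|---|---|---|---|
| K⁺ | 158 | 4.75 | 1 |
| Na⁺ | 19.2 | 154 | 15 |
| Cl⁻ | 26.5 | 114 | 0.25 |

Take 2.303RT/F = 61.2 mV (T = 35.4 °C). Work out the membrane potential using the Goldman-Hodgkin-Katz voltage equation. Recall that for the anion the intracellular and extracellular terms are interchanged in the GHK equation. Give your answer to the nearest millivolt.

42 mV

Vm = 61.2 · log₁₀[(Σ P·[cation]ₒ + Σ P·[anion]ᵢ) / (Σ P·[cation]ᵢ + Σ P·[anion]ₒ)]
Numerator = 1×4.75 + 15×154 + 0.25×26.5 = 2321
Denominator = 1×158 + 15×19.2 + 0.25×114 = 474.5
Vm = 61.2 · log₁₀(4.8923) = 61.2 × (0.6895) = 42.20 mV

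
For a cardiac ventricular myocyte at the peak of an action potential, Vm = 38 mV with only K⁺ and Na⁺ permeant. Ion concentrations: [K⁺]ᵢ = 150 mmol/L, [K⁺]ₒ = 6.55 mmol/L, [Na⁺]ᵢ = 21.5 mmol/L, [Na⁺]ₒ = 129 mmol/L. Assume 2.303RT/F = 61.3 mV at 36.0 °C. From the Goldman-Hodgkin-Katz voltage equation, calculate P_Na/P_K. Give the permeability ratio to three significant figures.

15.7

Let α = P_Na/P_K. GHK: Vm = 61.3·log₁₀[(Kₒ + α·Naₒ)/(Kᵢ + α·Naᵢ)].
10^(Vm/61.3) = 10^(38.0/61.3) = 4.1678
So 4.1678·(Kᵢ + α·Naᵢ) = Kₒ + α·Naₒ → α = (4.1678·150.0 − 6.55) / (129.0 − 4.1678·21.5)
α = (625.2 − 6.55) / (129.0 − 89.61) = 618.6/39.39 = 15.7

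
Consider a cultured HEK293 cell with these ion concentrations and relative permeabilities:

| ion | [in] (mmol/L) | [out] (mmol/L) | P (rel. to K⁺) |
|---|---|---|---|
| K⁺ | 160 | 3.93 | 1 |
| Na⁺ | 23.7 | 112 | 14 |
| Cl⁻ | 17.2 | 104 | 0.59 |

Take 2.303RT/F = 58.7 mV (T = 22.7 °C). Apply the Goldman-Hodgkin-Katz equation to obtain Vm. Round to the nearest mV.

Vm = 58.7 · log₁₀[(Σ P·[cation]ₒ + Σ P·[anion]ᵢ) / (Σ P·[cation]ᵢ + Σ P·[anion]ₒ)]
Numerator = 1×3.93 + 14×112 + 0.59×17.2 = 1582
Denominator = 1×160 + 14×23.7 + 0.59×104 = 553.2
Vm = 58.7 · log₁₀(2.8601) = 58.7 × (0.4564) = 26.79 mV

27 mV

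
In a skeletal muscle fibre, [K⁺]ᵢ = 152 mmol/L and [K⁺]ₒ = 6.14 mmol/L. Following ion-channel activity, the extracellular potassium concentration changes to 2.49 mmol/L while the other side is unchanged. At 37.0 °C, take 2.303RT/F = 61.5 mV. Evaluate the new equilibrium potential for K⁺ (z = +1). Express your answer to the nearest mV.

After the shift: [K⁺]_out = 2.49, [K⁺]_in = 152 mmol/L.
E_new = (61.5/1)·log₁₀(2.49/152) = 61.50 · (-1.7856) = -109.82 mV

-110 mV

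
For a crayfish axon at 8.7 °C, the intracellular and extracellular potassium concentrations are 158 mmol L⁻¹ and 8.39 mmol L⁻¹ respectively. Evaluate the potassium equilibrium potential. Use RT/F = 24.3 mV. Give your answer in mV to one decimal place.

-71.3 mV

E = (24.3/z) · ln([K⁺]_out/[K⁺]_in) with z = +1.
= (24.3/1) · ln(8.39/158) = 24.30 · ln(0.0531)
= 24.30 · (-2.9356) = -71.33 mV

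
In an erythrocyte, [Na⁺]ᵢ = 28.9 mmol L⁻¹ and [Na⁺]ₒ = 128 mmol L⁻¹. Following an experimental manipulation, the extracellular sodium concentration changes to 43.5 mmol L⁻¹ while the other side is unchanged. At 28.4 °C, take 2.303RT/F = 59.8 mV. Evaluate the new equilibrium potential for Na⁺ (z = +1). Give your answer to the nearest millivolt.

11 mV

After the shift: [Na⁺]_out = 43.5, [Na⁺]_in = 28.9 mmol L⁻¹.
E_new = (59.8/1)·log₁₀(43.5/28.9) = 59.80 · (0.1776) = 10.62 mV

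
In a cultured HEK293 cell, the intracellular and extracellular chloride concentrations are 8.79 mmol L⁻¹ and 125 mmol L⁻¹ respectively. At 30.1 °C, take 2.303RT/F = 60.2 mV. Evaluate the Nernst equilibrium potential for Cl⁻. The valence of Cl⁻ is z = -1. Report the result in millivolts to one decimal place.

E = (60.2/z) · log₁₀([Cl⁻]_out/[Cl⁻]_in) with z = -1.
For an anion, dividing by z = -1 reverses the sign.
= (60.2/-1) · log₁₀(125/8.79) = -60.20 · log₁₀(14.22)
= -60.20 · (1.1529) = -69.41 mV

-69.4 mV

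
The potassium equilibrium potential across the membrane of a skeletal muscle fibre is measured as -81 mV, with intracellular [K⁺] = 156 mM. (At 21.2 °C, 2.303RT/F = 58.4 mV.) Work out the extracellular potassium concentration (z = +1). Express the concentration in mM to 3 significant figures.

6.40 mM

Nernst: E = (58.4/1) · log₁₀([out]/[in]), so log₁₀([out]/[in]) = -81.0 × 1 / 58.4 = -1.3870.
[out]/[in] = 10^(-1.3870) = 0.04102.
[out] = 0.04102 × 156 = 6.399 mM.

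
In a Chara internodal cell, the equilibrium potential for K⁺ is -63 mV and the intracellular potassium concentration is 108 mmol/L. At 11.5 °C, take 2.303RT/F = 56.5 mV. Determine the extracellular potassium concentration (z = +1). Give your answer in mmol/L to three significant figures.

Nernst: E = (56.5/1) · log₁₀([out]/[in]), so log₁₀([out]/[in]) = -63.0 × 1 / 56.5 = -1.1150.
[out]/[in] = 10^(-1.1150) = 0.07673.
[out] = 0.07673 × 108 = 8.287 mmol/L.

8.29 mmol/L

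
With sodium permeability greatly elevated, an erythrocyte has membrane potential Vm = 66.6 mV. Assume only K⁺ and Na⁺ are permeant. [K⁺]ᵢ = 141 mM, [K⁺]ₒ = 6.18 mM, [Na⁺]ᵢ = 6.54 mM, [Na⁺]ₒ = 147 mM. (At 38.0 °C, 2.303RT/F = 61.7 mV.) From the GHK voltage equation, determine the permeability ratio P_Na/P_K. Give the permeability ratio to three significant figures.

24.6

Let α = P_Na/P_K. GHK: Vm = 61.7·log₁₀[(Kₒ + α·Naₒ)/(Kᵢ + α·Naᵢ)].
10^(Vm/61.7) = 10^(66.6/61.7) = 12.007
So 12.007·(Kᵢ + α·Naᵢ) = Kₒ + α·Naₒ → α = (12.007·141.0 − 6.18) / (147.0 − 12.007·6.54)
α = (1693 − 6.18) / (147.0 − 78.52) = 1687/68.48 = 24.63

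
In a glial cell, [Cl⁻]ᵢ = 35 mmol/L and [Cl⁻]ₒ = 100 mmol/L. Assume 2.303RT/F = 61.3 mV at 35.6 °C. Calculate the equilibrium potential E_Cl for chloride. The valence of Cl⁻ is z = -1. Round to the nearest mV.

E = (61.3/z) · log₁₀([Cl⁻]_out/[Cl⁻]_in) with z = -1.
For an anion, dividing by z = -1 reverses the sign.
= (61.3/-1) · log₁₀(100/35) = -61.30 · log₁₀(2.857)
= -61.30 · (0.4559) = -27.95 mV

-28 mV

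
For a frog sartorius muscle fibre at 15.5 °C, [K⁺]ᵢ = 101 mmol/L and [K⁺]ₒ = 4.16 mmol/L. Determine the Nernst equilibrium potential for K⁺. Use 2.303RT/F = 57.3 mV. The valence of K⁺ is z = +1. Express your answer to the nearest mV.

E = (57.3/z) · log₁₀([K⁺]_out/[K⁺]_in) with z = +1.
= (57.3/1) · log₁₀(4.16/101) = 57.30 · log₁₀(0.04119)
= 57.30 · (-1.3852) = -79.37 mV

-79 mV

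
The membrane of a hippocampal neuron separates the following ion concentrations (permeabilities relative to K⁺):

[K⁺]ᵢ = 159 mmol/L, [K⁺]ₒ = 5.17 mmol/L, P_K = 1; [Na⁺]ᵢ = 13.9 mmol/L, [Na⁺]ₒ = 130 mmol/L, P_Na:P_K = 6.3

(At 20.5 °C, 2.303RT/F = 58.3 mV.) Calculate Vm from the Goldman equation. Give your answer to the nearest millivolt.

31 mV

Vm = 58.3 · log₁₀[(Σ P·[cation]ₒ + Σ P·[anion]ᵢ) / (Σ P·[cation]ᵢ + Σ P·[anion]ₒ)]
Numerator = 1×5.17 + 6.3×130 = 824.2
Denominator = 1×159 + 6.3×13.9 = 246.6
Vm = 58.3 · log₁₀(3.3425) = 58.3 × (0.5241) = 30.55 mV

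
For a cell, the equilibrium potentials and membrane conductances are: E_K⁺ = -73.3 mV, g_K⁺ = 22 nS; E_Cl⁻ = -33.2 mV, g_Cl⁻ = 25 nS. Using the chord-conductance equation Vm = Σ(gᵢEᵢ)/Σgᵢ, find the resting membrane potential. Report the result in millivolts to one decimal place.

Σ gᵢEᵢ = 22·(-73.3) + 25·(-33.2) = -2442.60
Σ gᵢ = 22 + 25 = 47
Vm = -2442.60 / 47 = -51.97 mV

-52.0 mV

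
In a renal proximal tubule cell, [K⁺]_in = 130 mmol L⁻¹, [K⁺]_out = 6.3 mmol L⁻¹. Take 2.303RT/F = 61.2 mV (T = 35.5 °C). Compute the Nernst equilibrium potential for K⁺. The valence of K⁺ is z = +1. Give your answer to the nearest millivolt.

E = (61.2/z) · log₁₀([K⁺]_out/[K⁺]_in) with z = +1.
= (61.2/1) · log₁₀(6.3/130) = 61.20 · log₁₀(0.04846)
= 61.20 · (-1.3146) = -80.45 mV

-80 mV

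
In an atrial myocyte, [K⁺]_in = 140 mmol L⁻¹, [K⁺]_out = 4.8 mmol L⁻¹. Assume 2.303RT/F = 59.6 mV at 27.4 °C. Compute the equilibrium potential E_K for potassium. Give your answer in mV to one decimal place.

-87.3 mV

E = (59.6/z) · log₁₀([K⁺]_out/[K⁺]_in) with z = +1.
= (59.6/1) · log₁₀(4.8/140) = 59.60 · log₁₀(0.03429)
= 59.60 · (-1.4649) = -87.31 mV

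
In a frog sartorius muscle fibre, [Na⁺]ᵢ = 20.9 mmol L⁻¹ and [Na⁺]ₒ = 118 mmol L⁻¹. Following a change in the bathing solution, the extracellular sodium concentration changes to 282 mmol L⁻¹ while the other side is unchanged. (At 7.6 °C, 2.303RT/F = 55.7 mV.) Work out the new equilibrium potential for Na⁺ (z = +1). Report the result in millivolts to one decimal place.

After the shift: [Na⁺]_out = 282, [Na⁺]_in = 20.9 mmol L⁻¹.
E_new = (55.7/1)·log₁₀(282/20.9) = 55.70 · (1.1301) = 62.95 mV

62.9 mV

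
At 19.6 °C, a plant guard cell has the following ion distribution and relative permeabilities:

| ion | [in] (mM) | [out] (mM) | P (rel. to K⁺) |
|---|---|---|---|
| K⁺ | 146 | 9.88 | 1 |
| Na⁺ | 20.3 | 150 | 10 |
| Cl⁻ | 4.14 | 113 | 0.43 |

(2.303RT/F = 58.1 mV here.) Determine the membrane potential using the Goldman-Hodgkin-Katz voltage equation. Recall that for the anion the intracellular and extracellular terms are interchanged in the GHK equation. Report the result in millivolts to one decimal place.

33.7 mV

Vm = 58.1 · log₁₀[(Σ P·[cation]ₒ + Σ P·[anion]ᵢ) / (Σ P·[cation]ᵢ + Σ P·[anion]ₒ)]
Numerator = 1×9.88 + 10×150 + 0.43×4.14 = 1512
Denominator = 1×146 + 10×20.3 + 0.43×113 = 397.6
Vm = 58.1 · log₁₀(3.8021) = 58.1 × (0.5800) = 33.70 mV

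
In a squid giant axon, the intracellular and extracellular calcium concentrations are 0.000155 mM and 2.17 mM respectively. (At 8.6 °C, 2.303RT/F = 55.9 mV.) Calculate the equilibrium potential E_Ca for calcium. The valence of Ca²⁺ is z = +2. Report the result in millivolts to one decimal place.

E = (55.9/z) · log₁₀([Ca²⁺]_out/[Ca²⁺]_in) with z = +2.
= (55.9/2) · log₁₀(2.17/0.000155) = 27.95 · log₁₀(1.4e+04)
= 27.95 · (4.1461) = 115.88 mV

115.9 mV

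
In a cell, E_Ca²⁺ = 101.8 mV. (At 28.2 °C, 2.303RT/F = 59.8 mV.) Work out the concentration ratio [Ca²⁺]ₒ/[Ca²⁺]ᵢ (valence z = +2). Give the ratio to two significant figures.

2500

log₁₀([out]/[in]) = E·z/(59.8) = 101.8 × 2 / 59.8 = 3.4047
[out]/[in] = 10^(3.4047) = 2539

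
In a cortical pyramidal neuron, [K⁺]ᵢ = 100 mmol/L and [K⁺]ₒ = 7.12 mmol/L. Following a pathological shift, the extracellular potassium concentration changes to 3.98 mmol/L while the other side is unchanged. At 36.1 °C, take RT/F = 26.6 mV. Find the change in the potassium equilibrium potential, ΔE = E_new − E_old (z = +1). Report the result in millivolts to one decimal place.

E_old = (26.6/1)·ln(7.12/100) = -70.28 mV
E_new = (26.6/1)·ln(3.98/100) = -85.76 mV
ΔE = -85.76 − (-70.28) = -15.47 mV

-15.5 mV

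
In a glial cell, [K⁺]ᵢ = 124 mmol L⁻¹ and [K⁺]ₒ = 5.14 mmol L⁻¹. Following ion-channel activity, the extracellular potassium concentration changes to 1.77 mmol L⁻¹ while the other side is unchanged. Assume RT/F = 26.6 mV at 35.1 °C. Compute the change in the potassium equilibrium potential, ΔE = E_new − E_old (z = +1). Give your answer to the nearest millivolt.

-28 mV

E_old = (26.6/1)·ln(5.14/124) = -84.67 mV
E_new = (26.6/1)·ln(1.77/124) = -113.03 mV
ΔE = -113.03 − (-84.67) = -28.36 mV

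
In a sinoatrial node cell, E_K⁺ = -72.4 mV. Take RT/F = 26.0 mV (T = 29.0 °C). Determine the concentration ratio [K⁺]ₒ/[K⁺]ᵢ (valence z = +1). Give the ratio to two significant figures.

0.062

ln([out]/[in]) = E·z/(26.0) = -72.4 × 1 / 26.0 = -2.7846
[out]/[in] = e^(-2.7846) = 0.06175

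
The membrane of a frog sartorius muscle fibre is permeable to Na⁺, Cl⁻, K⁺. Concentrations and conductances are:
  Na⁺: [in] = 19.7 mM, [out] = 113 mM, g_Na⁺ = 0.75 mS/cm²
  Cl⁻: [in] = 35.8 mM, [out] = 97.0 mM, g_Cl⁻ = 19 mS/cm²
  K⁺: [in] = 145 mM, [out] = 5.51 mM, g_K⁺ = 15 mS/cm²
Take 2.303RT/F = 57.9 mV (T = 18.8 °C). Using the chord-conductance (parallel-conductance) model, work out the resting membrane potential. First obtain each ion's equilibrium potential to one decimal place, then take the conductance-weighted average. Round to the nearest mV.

-48 mV

E_Na⁺ = (57.9/1)·log₁₀(113/19.7) = 43.9 mV
E_Cl⁻ = (57.9/-1)·log₁₀(97.0/35.8) = -25.1 mV
E_K⁺ = (57.9/1)·log₁₀(5.51/145) = -82.2 mV
Vm = (Σ gᵢEᵢ)/(Σ gᵢ) = (0.75·43.9 + 19·-25.1 + 15·-82.2) / (0.75 + 19 + 15)
= -1676.98 / 34.75 = -48.26 mV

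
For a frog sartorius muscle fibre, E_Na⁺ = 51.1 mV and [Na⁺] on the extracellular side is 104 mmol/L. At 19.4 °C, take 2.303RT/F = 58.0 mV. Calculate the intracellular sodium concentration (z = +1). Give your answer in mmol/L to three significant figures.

Nernst: E = (58.0/1) · log₁₀([out]/[in]), so log₁₀([out]/[in]) = 51.1 × 1 / 58.0 = 0.8810.
[out]/[in] = 10^(0.8810) = 7.604.
[in] = 104 / 7.604 = 13.68 mmol/L.

13.7 mmol/L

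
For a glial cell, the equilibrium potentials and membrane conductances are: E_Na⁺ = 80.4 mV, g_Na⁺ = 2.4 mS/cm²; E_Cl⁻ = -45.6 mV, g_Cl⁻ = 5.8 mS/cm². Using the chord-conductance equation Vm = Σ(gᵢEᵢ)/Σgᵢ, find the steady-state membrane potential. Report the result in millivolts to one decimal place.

Σ gᵢEᵢ = 2.4·(80.4) + 5.8·(-45.6) = -71.52
Σ gᵢ = 2.4 + 5.8 = 8.2
Vm = -71.52 / 8.2 = -8.72 mV

-8.7 mV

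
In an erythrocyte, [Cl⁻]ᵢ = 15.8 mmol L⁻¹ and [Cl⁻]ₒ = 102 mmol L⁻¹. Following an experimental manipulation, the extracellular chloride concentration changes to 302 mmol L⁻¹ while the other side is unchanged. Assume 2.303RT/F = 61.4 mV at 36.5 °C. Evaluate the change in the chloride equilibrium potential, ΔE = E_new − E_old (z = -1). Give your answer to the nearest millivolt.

-29 mV

E_old = (61.4/-1)·log₁₀(102/15.8) = -49.73 mV
E_new = (61.4/-1)·log₁₀(302/15.8) = -78.67 mV
ΔE = -78.67 − (-49.73) = -28.94 mV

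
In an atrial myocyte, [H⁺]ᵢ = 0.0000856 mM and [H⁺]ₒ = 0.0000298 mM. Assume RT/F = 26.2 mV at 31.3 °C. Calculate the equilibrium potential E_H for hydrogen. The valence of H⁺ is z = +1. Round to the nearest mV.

E = (26.2/z) · ln([H⁺]_out/[H⁺]_in) with z = +1.
= (26.2/1) · ln(0.0000298/0.0000856) = 26.20 · ln(0.3481)
= 26.20 · (-1.0552) = -27.65 mV

-28 mV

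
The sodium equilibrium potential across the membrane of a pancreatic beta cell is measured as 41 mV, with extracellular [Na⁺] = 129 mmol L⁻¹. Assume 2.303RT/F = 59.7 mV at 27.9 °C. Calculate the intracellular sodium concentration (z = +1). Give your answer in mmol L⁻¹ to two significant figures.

27 mmol L⁻¹

Nernst: E = (59.7/1) · log₁₀([out]/[in]), so log₁₀([out]/[in]) = 41.0 × 1 / 59.7 = 0.6868.
[out]/[in] = 10^(0.6868) = 4.861.
[in] = 129 / 4.861 = 26.54 mmol L⁻¹.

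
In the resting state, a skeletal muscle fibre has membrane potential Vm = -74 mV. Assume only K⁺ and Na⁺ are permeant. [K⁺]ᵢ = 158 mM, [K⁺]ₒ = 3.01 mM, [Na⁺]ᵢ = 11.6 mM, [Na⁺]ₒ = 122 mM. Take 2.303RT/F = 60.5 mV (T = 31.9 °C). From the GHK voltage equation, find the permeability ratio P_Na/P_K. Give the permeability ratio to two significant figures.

0.053

Let α = P_Na/P_K. GHK: Vm = 60.5·log₁₀[(Kₒ + α·Naₒ)/(Kᵢ + α·Naᵢ)].
10^(Vm/60.5) = 10^(-74.0/60.5) = 0.059822
So 0.059822·(Kᵢ + α·Naᵢ) = Kₒ + α·Naₒ → α = (0.059822·158.0 − 3.01) / (122.0 − 0.059822·11.6)
α = (9.452 − 3.01) / (122.0 − 0.6939) = 6.442/121.3 = 0.0531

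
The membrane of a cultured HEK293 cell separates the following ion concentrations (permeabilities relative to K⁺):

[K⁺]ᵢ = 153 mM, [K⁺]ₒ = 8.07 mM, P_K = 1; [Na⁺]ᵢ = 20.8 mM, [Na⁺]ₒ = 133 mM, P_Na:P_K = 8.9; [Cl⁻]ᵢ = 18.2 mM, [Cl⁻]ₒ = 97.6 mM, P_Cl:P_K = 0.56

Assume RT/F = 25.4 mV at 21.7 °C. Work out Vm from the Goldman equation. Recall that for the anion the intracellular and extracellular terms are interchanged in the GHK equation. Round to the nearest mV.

Vm = 25.4 · ln[(Σ P·[cation]ₒ + Σ P·[anion]ᵢ) / (Σ P·[cation]ᵢ + Σ P·[anion]ₒ)]
Numerator = 1×8.07 + 8.9×133 + 0.56×18.2 = 1202
Denominator = 1×153 + 8.9×20.8 + 0.56×97.6 = 392.8
Vm = 25.4 · ln(3.0602) = 25.4 × (1.1185) = 28.41 mV

28 mV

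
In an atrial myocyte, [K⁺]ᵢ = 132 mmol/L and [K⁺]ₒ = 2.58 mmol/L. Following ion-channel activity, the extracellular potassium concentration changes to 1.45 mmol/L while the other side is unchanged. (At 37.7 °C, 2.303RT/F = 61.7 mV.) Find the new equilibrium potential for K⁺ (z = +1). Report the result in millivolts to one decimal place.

After the shift: [K⁺]_out = 1.45, [K⁺]_in = 132 mmol/L.
E_new = (61.7/1)·log₁₀(1.45/132) = 61.70 · (-1.9592) = -120.88 mV

-120.9 mV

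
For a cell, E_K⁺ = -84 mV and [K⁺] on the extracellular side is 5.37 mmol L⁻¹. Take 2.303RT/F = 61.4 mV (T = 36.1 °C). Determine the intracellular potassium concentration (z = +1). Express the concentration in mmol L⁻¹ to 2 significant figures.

130 mmol L⁻¹

Nernst: E = (61.4/1) · log₁₀([out]/[in]), so log₁₀([out]/[in]) = -84.0 × 1 / 61.4 = -1.3681.
[out]/[in] = 10^(-1.3681) = 0.04285.
[in] = 5.37 / 0.04285 = 125.3 mmol L⁻¹.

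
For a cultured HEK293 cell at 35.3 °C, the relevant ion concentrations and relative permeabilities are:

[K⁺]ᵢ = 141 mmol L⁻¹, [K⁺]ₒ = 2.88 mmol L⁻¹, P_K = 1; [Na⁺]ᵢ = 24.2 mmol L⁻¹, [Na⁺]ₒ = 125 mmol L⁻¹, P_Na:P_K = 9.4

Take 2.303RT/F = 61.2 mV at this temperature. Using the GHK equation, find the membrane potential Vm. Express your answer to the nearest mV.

31 mV

Vm = 61.2 · log₁₀[(Σ P·[cation]ₒ + Σ P·[anion]ᵢ) / (Σ P·[cation]ᵢ + Σ P·[anion]ₒ)]
Numerator = 1×2.88 + 9.4×125 = 1178
Denominator = 1×141 + 9.4×24.2 = 368.5
Vm = 61.2 · log₁₀(3.1966) = 61.2 × (0.5047) = 30.89 mV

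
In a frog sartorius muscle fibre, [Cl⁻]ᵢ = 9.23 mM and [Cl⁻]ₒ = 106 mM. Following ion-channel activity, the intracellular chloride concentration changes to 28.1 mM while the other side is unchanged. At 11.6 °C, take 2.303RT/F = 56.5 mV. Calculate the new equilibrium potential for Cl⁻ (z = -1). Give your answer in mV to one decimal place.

-32.6 mV

After the shift: [Cl⁻]_out = 106, [Cl⁻]_in = 28.1 mM.
E_new = (56.5/-1)·log₁₀(106/28.1) = -56.50 · (0.5766) = -32.58 mV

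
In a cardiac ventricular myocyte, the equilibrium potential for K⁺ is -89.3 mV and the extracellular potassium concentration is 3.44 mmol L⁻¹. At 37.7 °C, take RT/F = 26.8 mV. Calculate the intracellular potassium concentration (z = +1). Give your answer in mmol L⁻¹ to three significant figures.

96.3 mmol L⁻¹

Nernst: E = (26.8/1) · ln([out]/[in]), so ln([out]/[in]) = -89.3 × 1 / 26.8 = -3.3321.
[out]/[in] = e^(-3.3321) = 0.03572.
[in] = 3.44 / 0.03572 = 96.31 mmol L⁻¹.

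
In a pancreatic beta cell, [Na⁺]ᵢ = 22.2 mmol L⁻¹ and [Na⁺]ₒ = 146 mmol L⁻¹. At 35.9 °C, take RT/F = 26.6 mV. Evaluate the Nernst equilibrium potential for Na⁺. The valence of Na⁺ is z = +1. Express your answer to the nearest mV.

50 mV

E = (26.6/z) · ln([Na⁺]_out/[Na⁺]_in) with z = +1.
= (26.6/1) · ln(146/22.2) = 26.60 · ln(6.577)
= 26.60 · (1.8835) = 50.10 mV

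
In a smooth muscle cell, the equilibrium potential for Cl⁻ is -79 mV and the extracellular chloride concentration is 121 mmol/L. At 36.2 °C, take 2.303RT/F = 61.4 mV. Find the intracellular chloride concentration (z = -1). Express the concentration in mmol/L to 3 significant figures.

6.25 mmol/L

Nernst: E = (61.4/-1) · log₁₀([out]/[in]), so log₁₀([out]/[in]) = -79.0 × -1 / 61.4 = 1.2866.
[out]/[in] = 10^(1.2866) = 19.35.
[in] = 121 / 19.35 = 6.254 mmol/L.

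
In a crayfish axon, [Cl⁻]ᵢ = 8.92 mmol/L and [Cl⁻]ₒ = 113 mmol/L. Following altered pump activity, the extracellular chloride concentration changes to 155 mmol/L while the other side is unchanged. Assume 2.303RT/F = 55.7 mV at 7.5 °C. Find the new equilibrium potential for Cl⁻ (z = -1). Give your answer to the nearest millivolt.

-69 mV

After the shift: [Cl⁻]_out = 155, [Cl⁻]_in = 8.92 mmol/L.
E_new = (55.7/-1)·log₁₀(155/8.92) = -55.70 · (1.2400) = -69.07 mV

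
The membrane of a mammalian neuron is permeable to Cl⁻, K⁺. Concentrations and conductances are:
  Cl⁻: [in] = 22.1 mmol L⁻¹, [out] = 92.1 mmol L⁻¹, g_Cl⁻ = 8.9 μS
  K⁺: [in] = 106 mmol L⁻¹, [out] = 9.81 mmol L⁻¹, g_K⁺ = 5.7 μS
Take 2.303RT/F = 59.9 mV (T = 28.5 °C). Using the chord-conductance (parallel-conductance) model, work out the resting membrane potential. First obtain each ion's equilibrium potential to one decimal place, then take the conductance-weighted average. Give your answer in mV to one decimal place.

-46.8 mV

E_Cl⁻ = (59.9/-1)·log₁₀(92.1/22.1) = -37.1 mV
E_K⁺ = (59.9/1)·log₁₀(9.81/106) = -61.9 mV
Vm = (Σ gᵢEᵢ)/(Σ gᵢ) = (8.9·-37.1 + 5.7·-61.9) / (8.9 + 5.7)
= -683.02 / 14.6 = -46.78 mV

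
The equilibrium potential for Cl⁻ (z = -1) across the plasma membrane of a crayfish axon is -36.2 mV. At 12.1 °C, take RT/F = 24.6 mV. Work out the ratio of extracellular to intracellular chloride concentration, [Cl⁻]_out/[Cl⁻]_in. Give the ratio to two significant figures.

4.4

ln([out]/[in]) = E·z/(24.6) = -36.2 × -1 / 24.6 = 1.4715
[out]/[in] = e^(1.4715) = 4.356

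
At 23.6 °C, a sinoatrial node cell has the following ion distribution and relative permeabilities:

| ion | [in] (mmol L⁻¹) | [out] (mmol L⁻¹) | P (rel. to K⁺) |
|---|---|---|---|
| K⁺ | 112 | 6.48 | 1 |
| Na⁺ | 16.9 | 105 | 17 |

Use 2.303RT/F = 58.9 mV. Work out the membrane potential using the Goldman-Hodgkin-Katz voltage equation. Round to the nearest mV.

Vm = 58.9 · log₁₀[(Σ P·[cation]ₒ + Σ P·[anion]ᵢ) / (Σ P·[cation]ᵢ + Σ P·[anion]ₒ)]
Numerator = 1×6.48 + 17×105 = 1791
Denominator = 1×112 + 17×16.9 = 399.3
Vm = 58.9 · log₁₀(4.4866) = 58.9 × (0.6519) = 38.40 mV

38 mV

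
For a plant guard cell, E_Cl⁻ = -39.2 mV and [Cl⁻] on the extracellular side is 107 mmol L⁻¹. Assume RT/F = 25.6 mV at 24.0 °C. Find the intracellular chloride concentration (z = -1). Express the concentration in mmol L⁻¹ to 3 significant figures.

23.1 mmol L⁻¹

Nernst: E = (25.6/-1) · ln([out]/[in]), so ln([out]/[in]) = -39.2 × -1 / 25.6 = 1.5312.
[out]/[in] = e^(1.5312) = 4.624.
[in] = 107 / 4.624 = 23.14 mmol L⁻¹.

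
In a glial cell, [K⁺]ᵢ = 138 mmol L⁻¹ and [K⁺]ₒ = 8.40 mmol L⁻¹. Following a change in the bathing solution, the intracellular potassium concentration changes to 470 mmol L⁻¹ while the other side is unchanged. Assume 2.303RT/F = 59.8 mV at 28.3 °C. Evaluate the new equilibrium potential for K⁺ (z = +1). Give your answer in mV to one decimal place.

After the shift: [K⁺]_out = 8.40, [K⁺]_in = 470 mmol L⁻¹.
E_new = (59.8/1)·log₁₀(8.40/470) = 59.80 · (-1.7478) = -104.52 mV

-104.5 mV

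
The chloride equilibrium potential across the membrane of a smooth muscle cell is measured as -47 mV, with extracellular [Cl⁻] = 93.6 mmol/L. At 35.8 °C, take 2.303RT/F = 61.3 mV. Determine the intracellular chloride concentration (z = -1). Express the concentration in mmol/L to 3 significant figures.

16.0 mmol/L

Nernst: E = (61.3/-1) · log₁₀([out]/[in]), so log₁₀([out]/[in]) = -47.0 × -1 / 61.3 = 0.7667.
[out]/[in] = 10^(0.7667) = 5.844.
[in] = 93.6 / 5.844 = 16.02 mmol/L.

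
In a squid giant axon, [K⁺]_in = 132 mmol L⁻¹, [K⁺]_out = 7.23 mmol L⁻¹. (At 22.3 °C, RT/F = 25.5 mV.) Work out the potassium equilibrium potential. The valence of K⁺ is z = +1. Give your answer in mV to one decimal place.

E = (25.5/z) · ln([K⁺]_out/[K⁺]_in) with z = +1.
= (25.5/1) · ln(7.23/132) = 25.50 · ln(0.05477)
= 25.50 · (-2.9046) = -74.07 mV

-74.1 mV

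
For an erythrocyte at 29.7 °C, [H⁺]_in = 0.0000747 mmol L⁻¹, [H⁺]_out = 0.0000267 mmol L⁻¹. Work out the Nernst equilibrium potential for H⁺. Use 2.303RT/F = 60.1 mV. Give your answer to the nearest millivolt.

-27 mV

E = (60.1/z) · log₁₀([H⁺]_out/[H⁺]_in) with z = +1.
= (60.1/1) · log₁₀(0.0000267/0.0000747) = 60.10 · log₁₀(0.3574)
= 60.10 · (-0.4468) = -26.85 mV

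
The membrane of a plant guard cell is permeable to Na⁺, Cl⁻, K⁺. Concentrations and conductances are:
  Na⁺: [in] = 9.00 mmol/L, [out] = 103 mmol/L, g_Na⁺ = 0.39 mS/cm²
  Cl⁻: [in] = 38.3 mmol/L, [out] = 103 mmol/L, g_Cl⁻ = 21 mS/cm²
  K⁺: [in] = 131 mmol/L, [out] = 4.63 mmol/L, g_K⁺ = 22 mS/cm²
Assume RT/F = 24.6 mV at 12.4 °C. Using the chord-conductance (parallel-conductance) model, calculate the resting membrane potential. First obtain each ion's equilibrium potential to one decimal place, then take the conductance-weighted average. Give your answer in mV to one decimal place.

E_Na⁺ = (24.6/1)·ln(103/9.00) = 60.0 mV
E_Cl⁻ = (24.6/-1)·ln(103/38.3) = -24.3 mV
E_K⁺ = (24.6/1)·ln(4.63/131) = -82.2 mV
Vm = (Σ gᵢEᵢ)/(Σ gᵢ) = (0.39·60.0 + 21·-24.3 + 22·-82.2) / (0.39 + 21 + 22)
= -2295.30 / 43.39 = -52.90 mV

-52.9 mV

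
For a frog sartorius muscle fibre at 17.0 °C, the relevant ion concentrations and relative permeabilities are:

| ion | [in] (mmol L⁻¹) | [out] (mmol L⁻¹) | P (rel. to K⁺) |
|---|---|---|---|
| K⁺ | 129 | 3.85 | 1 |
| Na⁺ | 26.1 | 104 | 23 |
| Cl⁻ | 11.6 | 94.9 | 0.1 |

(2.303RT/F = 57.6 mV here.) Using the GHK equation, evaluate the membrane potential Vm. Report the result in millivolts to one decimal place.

29.4 mV

Vm = 57.6 · log₁₀[(Σ P·[cation]ₒ + Σ P·[anion]ᵢ) / (Σ P·[cation]ᵢ + Σ P·[anion]ₒ)]
Numerator = 1×3.85 + 23×104 + 0.1×11.6 = 2397
Denominator = 1×129 + 23×26.1 + 0.1×94.9 = 738.8
Vm = 57.6 · log₁₀(3.2445) = 57.6 × (0.5111) = 29.44 mV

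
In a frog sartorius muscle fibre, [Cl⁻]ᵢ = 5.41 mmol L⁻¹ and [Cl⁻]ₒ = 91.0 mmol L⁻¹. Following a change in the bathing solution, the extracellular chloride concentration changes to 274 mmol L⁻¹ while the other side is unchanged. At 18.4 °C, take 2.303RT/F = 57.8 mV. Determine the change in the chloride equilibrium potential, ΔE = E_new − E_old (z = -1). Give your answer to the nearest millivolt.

-28 mV

E_old = (57.8/-1)·log₁₀(91.0/5.41) = -70.85 mV
E_new = (57.8/-1)·log₁₀(274/5.41) = -98.52 mV
ΔE = -98.52 − (-70.85) = -27.67 mV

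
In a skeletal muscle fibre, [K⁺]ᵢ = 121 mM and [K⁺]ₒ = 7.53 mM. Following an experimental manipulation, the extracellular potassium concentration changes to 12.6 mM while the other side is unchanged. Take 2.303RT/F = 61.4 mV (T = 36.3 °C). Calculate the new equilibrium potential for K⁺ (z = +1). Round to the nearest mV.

After the shift: [K⁺]_out = 12.6, [K⁺]_in = 121 mM.
E_new = (61.4/1)·log₁₀(12.6/121) = 61.40 · (-0.9824) = -60.32 mV

-60 mV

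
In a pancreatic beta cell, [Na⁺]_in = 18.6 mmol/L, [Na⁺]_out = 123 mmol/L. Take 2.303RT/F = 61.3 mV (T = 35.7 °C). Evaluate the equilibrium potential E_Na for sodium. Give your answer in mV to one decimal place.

E = (61.3/z) · log₁₀([Na⁺]_out/[Na⁺]_in) with z = +1.
= (61.3/1) · log₁₀(123/18.6) = 61.30 · log₁₀(6.613)
= 61.30 · (0.8204) = 50.29 mV

50.3 mV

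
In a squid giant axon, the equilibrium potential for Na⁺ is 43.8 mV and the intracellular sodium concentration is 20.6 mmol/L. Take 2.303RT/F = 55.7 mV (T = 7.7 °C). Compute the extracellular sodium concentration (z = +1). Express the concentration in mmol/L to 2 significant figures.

130 mmol/L

Nernst: E = (55.7/1) · log₁₀([out]/[in]), so log₁₀([out]/[in]) = 43.8 × 1 / 55.7 = 0.7864.
[out]/[in] = 10^(0.7864) = 6.114.
[out] = 6.114 × 20.6 = 126 mmol/L.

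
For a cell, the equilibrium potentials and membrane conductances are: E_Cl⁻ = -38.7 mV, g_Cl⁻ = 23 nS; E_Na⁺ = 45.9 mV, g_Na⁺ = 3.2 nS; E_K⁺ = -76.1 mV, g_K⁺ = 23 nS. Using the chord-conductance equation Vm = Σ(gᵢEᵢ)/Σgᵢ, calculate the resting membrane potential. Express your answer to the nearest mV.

Σ gᵢEᵢ = 23·(-38.7) + 3.2·(45.9) + 23·(-76.1) = -2493.52
Σ gᵢ = 23 + 3.2 + 23 = 49.2
Vm = -2493.52 / 49.2 = -50.68 mV

-51 mV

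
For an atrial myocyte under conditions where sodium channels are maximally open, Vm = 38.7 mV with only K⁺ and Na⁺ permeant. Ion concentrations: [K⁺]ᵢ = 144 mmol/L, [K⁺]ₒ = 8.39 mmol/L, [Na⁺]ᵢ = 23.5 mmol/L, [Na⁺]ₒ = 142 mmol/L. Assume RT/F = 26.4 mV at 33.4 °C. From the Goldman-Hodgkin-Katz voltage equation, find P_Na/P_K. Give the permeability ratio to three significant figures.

15.3

Let α = P_Na/P_K. GHK: Vm = 26.4·ln[(Kₒ + α·Naₒ)/(Kᵢ + α·Naᵢ)].
e^(Vm/26.4) = e^(38.7/26.4) = 4.3315
So 4.3315·(Kᵢ + α·Naᵢ) = Kₒ + α·Naₒ → α = (4.3315·144.0 − 8.39) / (142.0 − 4.3315·23.5)
α = (623.7 − 8.39) / (142.0 − 101.8) = 615.3/40.21 = 15.3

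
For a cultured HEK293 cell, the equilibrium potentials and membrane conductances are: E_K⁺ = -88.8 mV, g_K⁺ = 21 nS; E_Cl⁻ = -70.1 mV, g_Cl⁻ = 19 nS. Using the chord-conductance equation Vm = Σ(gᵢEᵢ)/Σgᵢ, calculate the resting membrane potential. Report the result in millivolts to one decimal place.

-79.9 mV

Σ gᵢEᵢ = 21·(-88.8) + 19·(-70.1) = -3196.70
Σ gᵢ = 21 + 19 = 40
Vm = -3196.70 / 40 = -79.92 mV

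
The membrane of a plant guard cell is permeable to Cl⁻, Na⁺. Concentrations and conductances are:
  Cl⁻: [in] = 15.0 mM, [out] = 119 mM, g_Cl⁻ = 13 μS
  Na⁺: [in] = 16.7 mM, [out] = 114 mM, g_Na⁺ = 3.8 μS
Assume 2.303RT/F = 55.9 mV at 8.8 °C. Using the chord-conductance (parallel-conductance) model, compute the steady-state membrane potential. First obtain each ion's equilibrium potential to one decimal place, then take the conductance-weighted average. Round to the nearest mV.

E_Cl⁻ = (55.9/-1)·log₁₀(119/15.0) = -50.3 mV
E_Na⁺ = (55.9/1)·log₁₀(114/16.7) = 46.6 mV
Vm = (Σ gᵢEᵢ)/(Σ gᵢ) = (13·-50.3 + 3.8·46.6) / (13 + 3.8)
= -476.82 / 16.8 = -28.38 mV

-28 mV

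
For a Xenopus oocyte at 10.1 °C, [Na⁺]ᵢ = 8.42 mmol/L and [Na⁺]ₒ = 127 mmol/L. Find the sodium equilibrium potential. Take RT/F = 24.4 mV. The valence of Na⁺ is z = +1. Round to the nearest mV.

E = (24.4/z) · ln([Na⁺]_out/[Na⁺]_in) with z = +1.
= (24.4/1) · ln(127/8.42) = 24.40 · ln(15.08)
= 24.40 · (2.7136) = 66.21 mV

66 mV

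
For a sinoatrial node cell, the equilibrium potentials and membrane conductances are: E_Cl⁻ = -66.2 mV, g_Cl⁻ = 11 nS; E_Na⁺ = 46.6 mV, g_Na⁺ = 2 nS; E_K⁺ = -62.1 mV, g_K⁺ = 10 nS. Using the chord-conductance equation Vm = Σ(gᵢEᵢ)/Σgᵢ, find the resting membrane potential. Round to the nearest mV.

-55 mV

Σ gᵢEᵢ = 11·(-66.2) + 2·(46.6) + 10·(-62.1) = -1256.00
Σ gᵢ = 11 + 2 + 10 = 23
Vm = -1256.00 / 23 = -54.61 mV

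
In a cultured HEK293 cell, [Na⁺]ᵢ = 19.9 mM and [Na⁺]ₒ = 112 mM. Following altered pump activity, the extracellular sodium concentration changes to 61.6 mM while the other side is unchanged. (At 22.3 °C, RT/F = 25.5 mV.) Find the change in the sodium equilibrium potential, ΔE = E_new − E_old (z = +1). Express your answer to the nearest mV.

E_old = (25.5/1)·ln(112/19.9) = 44.06 mV
E_new = (25.5/1)·ln(61.6/19.9) = 28.81 mV
ΔE = 28.81 − (44.06) = -15.24 mV

-15 mV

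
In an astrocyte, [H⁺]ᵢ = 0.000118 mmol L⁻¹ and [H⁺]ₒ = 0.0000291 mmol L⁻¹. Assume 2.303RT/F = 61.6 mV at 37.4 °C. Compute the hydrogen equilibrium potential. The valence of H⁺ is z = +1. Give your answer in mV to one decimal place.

-37.5 mV

E = (61.6/z) · log₁₀([H⁺]_out/[H⁺]_in) with z = +1.
= (61.6/1) · log₁₀(0.0000291/0.000118) = 61.60 · log₁₀(0.2466)
= 61.60 · (-0.6080) = -37.45 mV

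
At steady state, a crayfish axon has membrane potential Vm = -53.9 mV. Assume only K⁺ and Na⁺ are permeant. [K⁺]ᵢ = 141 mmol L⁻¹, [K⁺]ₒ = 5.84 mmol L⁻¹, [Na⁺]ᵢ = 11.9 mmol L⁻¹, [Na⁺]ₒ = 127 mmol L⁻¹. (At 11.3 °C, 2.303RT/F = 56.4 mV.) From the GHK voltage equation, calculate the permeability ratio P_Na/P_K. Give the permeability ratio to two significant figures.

Let α = P_Na/P_K. GHK: Vm = 56.4·log₁₀[(Kₒ + α·Naₒ)/(Kᵢ + α·Naᵢ)].
10^(Vm/56.4) = 10^(-53.9/56.4) = 0.11075
So 0.11075·(Kᵢ + α·Naᵢ) = Kₒ + α·Naₒ → α = (0.11075·141.0 − 5.84) / (127.0 − 0.11075·11.9)
α = (15.62 − 5.84) / (127.0 − 1.318) = 9.775/125.7 = 0.07778

0.078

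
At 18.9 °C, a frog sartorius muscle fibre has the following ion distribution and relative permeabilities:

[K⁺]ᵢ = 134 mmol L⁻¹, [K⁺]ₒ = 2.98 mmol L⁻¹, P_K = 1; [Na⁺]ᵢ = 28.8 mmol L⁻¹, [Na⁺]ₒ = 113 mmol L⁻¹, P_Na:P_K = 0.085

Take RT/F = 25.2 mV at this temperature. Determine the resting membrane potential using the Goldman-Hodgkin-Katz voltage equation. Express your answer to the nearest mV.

-60 mV

Vm = 25.2 · ln[(Σ P·[cation]ₒ + Σ P·[anion]ᵢ) / (Σ P·[cation]ᵢ + Σ P·[anion]ₒ)]
Numerator = 1×2.98 + 0.085×113 = 12.59
Denominator = 1×134 + 0.085×28.8 = 136.4
Vm = 25.2 · ln(0.092233) = 25.2 × (-2.3834) = -60.06 mV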